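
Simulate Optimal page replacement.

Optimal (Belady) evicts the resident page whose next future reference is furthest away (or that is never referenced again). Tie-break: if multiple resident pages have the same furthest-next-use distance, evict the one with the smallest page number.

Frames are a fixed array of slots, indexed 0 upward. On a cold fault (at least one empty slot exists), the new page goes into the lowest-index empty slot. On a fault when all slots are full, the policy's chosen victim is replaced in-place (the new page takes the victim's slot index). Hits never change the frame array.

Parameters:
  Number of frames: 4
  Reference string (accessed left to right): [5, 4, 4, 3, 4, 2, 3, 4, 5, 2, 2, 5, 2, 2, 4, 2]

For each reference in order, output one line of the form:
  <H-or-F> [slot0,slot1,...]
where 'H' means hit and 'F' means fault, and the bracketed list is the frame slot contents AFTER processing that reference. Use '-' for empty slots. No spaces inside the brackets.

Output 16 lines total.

F [5,-,-,-]
F [5,4,-,-]
H [5,4,-,-]
F [5,4,3,-]
H [5,4,3,-]
F [5,4,3,2]
H [5,4,3,2]
H [5,4,3,2]
H [5,4,3,2]
H [5,4,3,2]
H [5,4,3,2]
H [5,4,3,2]
H [5,4,3,2]
H [5,4,3,2]
H [5,4,3,2]
H [5,4,3,2]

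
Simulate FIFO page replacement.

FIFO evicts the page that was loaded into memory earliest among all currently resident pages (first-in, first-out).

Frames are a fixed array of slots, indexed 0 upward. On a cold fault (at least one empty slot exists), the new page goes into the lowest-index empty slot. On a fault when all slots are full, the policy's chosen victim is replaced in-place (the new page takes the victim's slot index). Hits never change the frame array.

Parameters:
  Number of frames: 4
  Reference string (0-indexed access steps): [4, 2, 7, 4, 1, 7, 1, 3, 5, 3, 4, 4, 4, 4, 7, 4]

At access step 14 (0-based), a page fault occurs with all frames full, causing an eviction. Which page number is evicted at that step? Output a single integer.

Step 0: ref 4 -> FAULT, frames=[4,-,-,-]
Step 1: ref 2 -> FAULT, frames=[4,2,-,-]
Step 2: ref 7 -> FAULT, frames=[4,2,7,-]
Step 3: ref 4 -> HIT, frames=[4,2,7,-]
Step 4: ref 1 -> FAULT, frames=[4,2,7,1]
Step 5: ref 7 -> HIT, frames=[4,2,7,1]
Step 6: ref 1 -> HIT, frames=[4,2,7,1]
Step 7: ref 3 -> FAULT, evict 4, frames=[3,2,7,1]
Step 8: ref 5 -> FAULT, evict 2, frames=[3,5,7,1]
Step 9: ref 3 -> HIT, frames=[3,5,7,1]
Step 10: ref 4 -> FAULT, evict 7, frames=[3,5,4,1]
Step 11: ref 4 -> HIT, frames=[3,5,4,1]
Step 12: ref 4 -> HIT, frames=[3,5,4,1]
Step 13: ref 4 -> HIT, frames=[3,5,4,1]
Step 14: ref 7 -> FAULT, evict 1, frames=[3,5,4,7]
At step 14: evicted page 1

Answer: 1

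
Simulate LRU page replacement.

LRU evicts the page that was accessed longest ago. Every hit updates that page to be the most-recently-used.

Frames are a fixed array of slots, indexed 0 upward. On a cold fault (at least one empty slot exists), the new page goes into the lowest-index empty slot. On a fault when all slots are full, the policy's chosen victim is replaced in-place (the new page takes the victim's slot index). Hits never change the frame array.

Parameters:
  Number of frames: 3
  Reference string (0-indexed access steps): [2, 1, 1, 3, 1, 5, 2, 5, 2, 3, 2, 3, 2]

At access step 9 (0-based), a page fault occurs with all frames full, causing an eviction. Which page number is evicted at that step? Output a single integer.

Answer: 1

Derivation:
Step 0: ref 2 -> FAULT, frames=[2,-,-]
Step 1: ref 1 -> FAULT, frames=[2,1,-]
Step 2: ref 1 -> HIT, frames=[2,1,-]
Step 3: ref 3 -> FAULT, frames=[2,1,3]
Step 4: ref 1 -> HIT, frames=[2,1,3]
Step 5: ref 5 -> FAULT, evict 2, frames=[5,1,3]
Step 6: ref 2 -> FAULT, evict 3, frames=[5,1,2]
Step 7: ref 5 -> HIT, frames=[5,1,2]
Step 8: ref 2 -> HIT, frames=[5,1,2]
Step 9: ref 3 -> FAULT, evict 1, frames=[5,3,2]
At step 9: evicted page 1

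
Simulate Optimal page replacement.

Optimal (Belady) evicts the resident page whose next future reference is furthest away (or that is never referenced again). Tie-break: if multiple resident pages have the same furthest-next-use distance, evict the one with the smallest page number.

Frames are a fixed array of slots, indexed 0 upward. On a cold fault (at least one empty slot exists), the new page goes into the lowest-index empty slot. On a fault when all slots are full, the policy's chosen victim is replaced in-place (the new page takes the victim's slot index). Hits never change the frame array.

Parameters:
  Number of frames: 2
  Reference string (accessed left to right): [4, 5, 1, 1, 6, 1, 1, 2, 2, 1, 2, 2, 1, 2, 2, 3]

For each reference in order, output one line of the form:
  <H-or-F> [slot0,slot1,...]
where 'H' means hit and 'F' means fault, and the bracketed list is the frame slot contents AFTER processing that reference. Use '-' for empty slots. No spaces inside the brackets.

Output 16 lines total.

F [4,-]
F [4,5]
F [1,5]
H [1,5]
F [1,6]
H [1,6]
H [1,6]
F [1,2]
H [1,2]
H [1,2]
H [1,2]
H [1,2]
H [1,2]
H [1,2]
H [1,2]
F [3,2]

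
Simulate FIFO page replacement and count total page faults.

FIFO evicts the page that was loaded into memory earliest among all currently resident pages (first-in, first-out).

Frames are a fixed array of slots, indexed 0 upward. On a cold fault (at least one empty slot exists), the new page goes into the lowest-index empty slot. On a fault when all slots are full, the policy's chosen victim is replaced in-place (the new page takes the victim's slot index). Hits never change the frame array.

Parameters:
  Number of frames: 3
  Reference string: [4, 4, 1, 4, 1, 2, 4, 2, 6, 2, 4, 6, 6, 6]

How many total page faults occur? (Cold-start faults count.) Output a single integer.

Answer: 5

Derivation:
Step 0: ref 4 → FAULT, frames=[4,-,-]
Step 1: ref 4 → HIT, frames=[4,-,-]
Step 2: ref 1 → FAULT, frames=[4,1,-]
Step 3: ref 4 → HIT, frames=[4,1,-]
Step 4: ref 1 → HIT, frames=[4,1,-]
Step 5: ref 2 → FAULT, frames=[4,1,2]
Step 6: ref 4 → HIT, frames=[4,1,2]
Step 7: ref 2 → HIT, frames=[4,1,2]
Step 8: ref 6 → FAULT (evict 4), frames=[6,1,2]
Step 9: ref 2 → HIT, frames=[6,1,2]
Step 10: ref 4 → FAULT (evict 1), frames=[6,4,2]
Step 11: ref 6 → HIT, frames=[6,4,2]
Step 12: ref 6 → HIT, frames=[6,4,2]
Step 13: ref 6 → HIT, frames=[6,4,2]
Total faults: 5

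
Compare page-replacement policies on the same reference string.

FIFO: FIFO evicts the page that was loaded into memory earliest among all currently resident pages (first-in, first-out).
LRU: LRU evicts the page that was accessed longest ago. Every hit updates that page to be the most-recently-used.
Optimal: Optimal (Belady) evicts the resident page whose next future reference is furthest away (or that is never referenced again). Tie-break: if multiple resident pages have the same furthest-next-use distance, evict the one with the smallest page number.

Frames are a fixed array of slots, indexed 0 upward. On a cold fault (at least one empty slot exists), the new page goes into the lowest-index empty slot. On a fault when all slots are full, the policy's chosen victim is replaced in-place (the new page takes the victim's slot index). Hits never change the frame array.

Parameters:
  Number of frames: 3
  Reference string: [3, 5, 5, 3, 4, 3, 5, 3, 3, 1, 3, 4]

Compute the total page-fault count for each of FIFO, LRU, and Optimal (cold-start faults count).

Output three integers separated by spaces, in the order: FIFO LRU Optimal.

Answer: 5 5 4

Derivation:
--- FIFO ---
  step 0: ref 3 -> FAULT, frames=[3,-,-] (faults so far: 1)
  step 1: ref 5 -> FAULT, frames=[3,5,-] (faults so far: 2)
  step 2: ref 5 -> HIT, frames=[3,5,-] (faults so far: 2)
  step 3: ref 3 -> HIT, frames=[3,5,-] (faults so far: 2)
  step 4: ref 4 -> FAULT, frames=[3,5,4] (faults so far: 3)
  step 5: ref 3 -> HIT, frames=[3,5,4] (faults so far: 3)
  step 6: ref 5 -> HIT, frames=[3,5,4] (faults so far: 3)
  step 7: ref 3 -> HIT, frames=[3,5,4] (faults so far: 3)
  step 8: ref 3 -> HIT, frames=[3,5,4] (faults so far: 3)
  step 9: ref 1 -> FAULT, evict 3, frames=[1,5,4] (faults so far: 4)
  step 10: ref 3 -> FAULT, evict 5, frames=[1,3,4] (faults so far: 5)
  step 11: ref 4 -> HIT, frames=[1,3,4] (faults so far: 5)
  FIFO total faults: 5
--- LRU ---
  step 0: ref 3 -> FAULT, frames=[3,-,-] (faults so far: 1)
  step 1: ref 5 -> FAULT, frames=[3,5,-] (faults so far: 2)
  step 2: ref 5 -> HIT, frames=[3,5,-] (faults so far: 2)
  step 3: ref 3 -> HIT, frames=[3,5,-] (faults so far: 2)
  step 4: ref 4 -> FAULT, frames=[3,5,4] (faults so far: 3)
  step 5: ref 3 -> HIT, frames=[3,5,4] (faults so far: 3)
  step 6: ref 5 -> HIT, frames=[3,5,4] (faults so far: 3)
  step 7: ref 3 -> HIT, frames=[3,5,4] (faults so far: 3)
  step 8: ref 3 -> HIT, frames=[3,5,4] (faults so far: 3)
  step 9: ref 1 -> FAULT, evict 4, frames=[3,5,1] (faults so far: 4)
  step 10: ref 3 -> HIT, frames=[3,5,1] (faults so far: 4)
  step 11: ref 4 -> FAULT, evict 5, frames=[3,4,1] (faults so far: 5)
  LRU total faults: 5
--- Optimal ---
  step 0: ref 3 -> FAULT, frames=[3,-,-] (faults so far: 1)
  step 1: ref 5 -> FAULT, frames=[3,5,-] (faults so far: 2)
  step 2: ref 5 -> HIT, frames=[3,5,-] (faults so far: 2)
  step 3: ref 3 -> HIT, frames=[3,5,-] (faults so far: 2)
  step 4: ref 4 -> FAULT, frames=[3,5,4] (faults so far: 3)
  step 5: ref 3 -> HIT, frames=[3,5,4] (faults so far: 3)
  step 6: ref 5 -> HIT, frames=[3,5,4] (faults so far: 3)
  step 7: ref 3 -> HIT, frames=[3,5,4] (faults so far: 3)
  step 8: ref 3 -> HIT, frames=[3,5,4] (faults so far: 3)
  step 9: ref 1 -> FAULT, evict 5, frames=[3,1,4] (faults so far: 4)
  step 10: ref 3 -> HIT, frames=[3,1,4] (faults so far: 4)
  step 11: ref 4 -> HIT, frames=[3,1,4] (faults so far: 4)
  Optimal total faults: 4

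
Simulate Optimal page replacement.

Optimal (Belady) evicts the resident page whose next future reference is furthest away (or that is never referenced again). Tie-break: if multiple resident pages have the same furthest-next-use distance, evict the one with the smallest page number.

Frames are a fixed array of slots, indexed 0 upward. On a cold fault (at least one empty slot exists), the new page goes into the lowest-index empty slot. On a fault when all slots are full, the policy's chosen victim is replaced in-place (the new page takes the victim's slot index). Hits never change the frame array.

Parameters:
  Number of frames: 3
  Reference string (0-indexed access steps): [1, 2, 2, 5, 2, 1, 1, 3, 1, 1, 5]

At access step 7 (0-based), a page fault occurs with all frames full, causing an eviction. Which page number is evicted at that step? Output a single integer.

Step 0: ref 1 -> FAULT, frames=[1,-,-]
Step 1: ref 2 -> FAULT, frames=[1,2,-]
Step 2: ref 2 -> HIT, frames=[1,2,-]
Step 3: ref 5 -> FAULT, frames=[1,2,5]
Step 4: ref 2 -> HIT, frames=[1,2,5]
Step 5: ref 1 -> HIT, frames=[1,2,5]
Step 6: ref 1 -> HIT, frames=[1,2,5]
Step 7: ref 3 -> FAULT, evict 2, frames=[1,3,5]
At step 7: evicted page 2

Answer: 2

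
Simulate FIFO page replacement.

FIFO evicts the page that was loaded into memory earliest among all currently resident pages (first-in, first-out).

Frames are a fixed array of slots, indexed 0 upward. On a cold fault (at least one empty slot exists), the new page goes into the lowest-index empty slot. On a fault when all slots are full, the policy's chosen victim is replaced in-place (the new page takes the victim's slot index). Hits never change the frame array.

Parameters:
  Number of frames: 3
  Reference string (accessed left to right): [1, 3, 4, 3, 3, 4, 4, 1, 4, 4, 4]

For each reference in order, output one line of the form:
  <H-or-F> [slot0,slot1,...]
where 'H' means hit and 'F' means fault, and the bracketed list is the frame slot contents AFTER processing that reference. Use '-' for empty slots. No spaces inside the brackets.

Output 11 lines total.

F [1,-,-]
F [1,3,-]
F [1,3,4]
H [1,3,4]
H [1,3,4]
H [1,3,4]
H [1,3,4]
H [1,3,4]
H [1,3,4]
H [1,3,4]
H [1,3,4]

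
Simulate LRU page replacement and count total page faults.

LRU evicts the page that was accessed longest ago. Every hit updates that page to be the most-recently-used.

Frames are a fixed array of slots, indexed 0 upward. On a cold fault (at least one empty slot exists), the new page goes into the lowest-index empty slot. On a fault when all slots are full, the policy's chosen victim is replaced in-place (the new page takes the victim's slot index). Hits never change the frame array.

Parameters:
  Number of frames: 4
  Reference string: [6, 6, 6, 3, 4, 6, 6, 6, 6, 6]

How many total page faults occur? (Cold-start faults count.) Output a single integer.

Step 0: ref 6 → FAULT, frames=[6,-,-,-]
Step 1: ref 6 → HIT, frames=[6,-,-,-]
Step 2: ref 6 → HIT, frames=[6,-,-,-]
Step 3: ref 3 → FAULT, frames=[6,3,-,-]
Step 4: ref 4 → FAULT, frames=[6,3,4,-]
Step 5: ref 6 → HIT, frames=[6,3,4,-]
Step 6: ref 6 → HIT, frames=[6,3,4,-]
Step 7: ref 6 → HIT, frames=[6,3,4,-]
Step 8: ref 6 → HIT, frames=[6,3,4,-]
Step 9: ref 6 → HIT, frames=[6,3,4,-]
Total faults: 3

Answer: 3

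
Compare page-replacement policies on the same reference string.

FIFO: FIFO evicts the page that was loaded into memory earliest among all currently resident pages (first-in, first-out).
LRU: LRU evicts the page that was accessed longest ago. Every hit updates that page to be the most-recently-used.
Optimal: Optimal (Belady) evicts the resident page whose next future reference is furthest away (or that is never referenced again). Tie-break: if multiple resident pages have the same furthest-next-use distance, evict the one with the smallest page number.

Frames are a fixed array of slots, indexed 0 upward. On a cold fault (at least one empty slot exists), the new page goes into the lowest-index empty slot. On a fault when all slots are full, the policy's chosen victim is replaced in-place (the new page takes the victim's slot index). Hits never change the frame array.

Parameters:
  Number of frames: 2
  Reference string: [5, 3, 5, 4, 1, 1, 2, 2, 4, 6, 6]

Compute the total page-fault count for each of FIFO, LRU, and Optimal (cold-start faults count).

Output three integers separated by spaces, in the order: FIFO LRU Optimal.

Answer: 7 7 6

Derivation:
--- FIFO ---
  step 0: ref 5 -> FAULT, frames=[5,-] (faults so far: 1)
  step 1: ref 3 -> FAULT, frames=[5,3] (faults so far: 2)
  step 2: ref 5 -> HIT, frames=[5,3] (faults so far: 2)
  step 3: ref 4 -> FAULT, evict 5, frames=[4,3] (faults so far: 3)
  step 4: ref 1 -> FAULT, evict 3, frames=[4,1] (faults so far: 4)
  step 5: ref 1 -> HIT, frames=[4,1] (faults so far: 4)
  step 6: ref 2 -> FAULT, evict 4, frames=[2,1] (faults so far: 5)
  step 7: ref 2 -> HIT, frames=[2,1] (faults so far: 5)
  step 8: ref 4 -> FAULT, evict 1, frames=[2,4] (faults so far: 6)
  step 9: ref 6 -> FAULT, evict 2, frames=[6,4] (faults so far: 7)
  step 10: ref 6 -> HIT, frames=[6,4] (faults so far: 7)
  FIFO total faults: 7
--- LRU ---
  step 0: ref 5 -> FAULT, frames=[5,-] (faults so far: 1)
  step 1: ref 3 -> FAULT, frames=[5,3] (faults so far: 2)
  step 2: ref 5 -> HIT, frames=[5,3] (faults so far: 2)
  step 3: ref 4 -> FAULT, evict 3, frames=[5,4] (faults so far: 3)
  step 4: ref 1 -> FAULT, evict 5, frames=[1,4] (faults so far: 4)
  step 5: ref 1 -> HIT, frames=[1,4] (faults so far: 4)
  step 6: ref 2 -> FAULT, evict 4, frames=[1,2] (faults so far: 5)
  step 7: ref 2 -> HIT, frames=[1,2] (faults so far: 5)
  step 8: ref 4 -> FAULT, evict 1, frames=[4,2] (faults so far: 6)
  step 9: ref 6 -> FAULT, evict 2, frames=[4,6] (faults so far: 7)
  step 10: ref 6 -> HIT, frames=[4,6] (faults so far: 7)
  LRU total faults: 7
--- Optimal ---
  step 0: ref 5 -> FAULT, frames=[5,-] (faults so far: 1)
  step 1: ref 3 -> FAULT, frames=[5,3] (faults so far: 2)
  step 2: ref 5 -> HIT, frames=[5,3] (faults so far: 2)
  step 3: ref 4 -> FAULT, evict 3, frames=[5,4] (faults so far: 3)
  step 4: ref 1 -> FAULT, evict 5, frames=[1,4] (faults so far: 4)
  step 5: ref 1 -> HIT, frames=[1,4] (faults so far: 4)
  step 6: ref 2 -> FAULT, evict 1, frames=[2,4] (faults so far: 5)
  step 7: ref 2 -> HIT, frames=[2,4] (faults so far: 5)
  step 8: ref 4 -> HIT, frames=[2,4] (faults so far: 5)
  step 9: ref 6 -> FAULT, evict 2, frames=[6,4] (faults so far: 6)
  step 10: ref 6 -> HIT, frames=[6,4] (faults so far: 6)
  Optimal total faults: 6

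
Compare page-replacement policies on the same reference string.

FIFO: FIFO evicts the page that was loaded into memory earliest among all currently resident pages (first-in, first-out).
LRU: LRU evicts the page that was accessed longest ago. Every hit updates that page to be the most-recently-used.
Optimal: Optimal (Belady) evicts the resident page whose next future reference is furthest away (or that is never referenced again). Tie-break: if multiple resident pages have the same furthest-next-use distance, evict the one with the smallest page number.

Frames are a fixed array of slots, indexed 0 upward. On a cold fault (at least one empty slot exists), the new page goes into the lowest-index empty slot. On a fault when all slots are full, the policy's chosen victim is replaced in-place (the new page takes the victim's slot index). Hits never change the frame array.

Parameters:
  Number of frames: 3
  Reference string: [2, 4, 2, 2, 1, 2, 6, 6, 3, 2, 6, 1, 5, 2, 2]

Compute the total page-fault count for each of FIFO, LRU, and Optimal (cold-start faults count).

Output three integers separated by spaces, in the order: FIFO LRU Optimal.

--- FIFO ---
  step 0: ref 2 -> FAULT, frames=[2,-,-] (faults so far: 1)
  step 1: ref 4 -> FAULT, frames=[2,4,-] (faults so far: 2)
  step 2: ref 2 -> HIT, frames=[2,4,-] (faults so far: 2)
  step 3: ref 2 -> HIT, frames=[2,4,-] (faults so far: 2)
  step 4: ref 1 -> FAULT, frames=[2,4,1] (faults so far: 3)
  step 5: ref 2 -> HIT, frames=[2,4,1] (faults so far: 3)
  step 6: ref 6 -> FAULT, evict 2, frames=[6,4,1] (faults so far: 4)
  step 7: ref 6 -> HIT, frames=[6,4,1] (faults so far: 4)
  step 8: ref 3 -> FAULT, evict 4, frames=[6,3,1] (faults so far: 5)
  step 9: ref 2 -> FAULT, evict 1, frames=[6,3,2] (faults so far: 6)
  step 10: ref 6 -> HIT, frames=[6,3,2] (faults so far: 6)
  step 11: ref 1 -> FAULT, evict 6, frames=[1,3,2] (faults so far: 7)
  step 12: ref 5 -> FAULT, evict 3, frames=[1,5,2] (faults so far: 8)
  step 13: ref 2 -> HIT, frames=[1,5,2] (faults so far: 8)
  step 14: ref 2 -> HIT, frames=[1,5,2] (faults so far: 8)
  FIFO total faults: 8
--- LRU ---
  step 0: ref 2 -> FAULT, frames=[2,-,-] (faults so far: 1)
  step 1: ref 4 -> FAULT, frames=[2,4,-] (faults so far: 2)
  step 2: ref 2 -> HIT, frames=[2,4,-] (faults so far: 2)
  step 3: ref 2 -> HIT, frames=[2,4,-] (faults so far: 2)
  step 4: ref 1 -> FAULT, frames=[2,4,1] (faults so far: 3)
  step 5: ref 2 -> HIT, frames=[2,4,1] (faults so far: 3)
  step 6: ref 6 -> FAULT, evict 4, frames=[2,6,1] (faults so far: 4)
  step 7: ref 6 -> HIT, frames=[2,6,1] (faults so far: 4)
  step 8: ref 3 -> FAULT, evict 1, frames=[2,6,3] (faults so far: 5)
  step 9: ref 2 -> HIT, frames=[2,6,3] (faults so far: 5)
  step 10: ref 6 -> HIT, frames=[2,6,3] (faults so far: 5)
  step 11: ref 1 -> FAULT, evict 3, frames=[2,6,1] (faults so far: 6)
  step 12: ref 5 -> FAULT, evict 2, frames=[5,6,1] (faults so far: 7)
  step 13: ref 2 -> FAULT, evict 6, frames=[5,2,1] (faults so far: 8)
  step 14: ref 2 -> HIT, frames=[5,2,1] (faults so far: 8)
  LRU total faults: 8
--- Optimal ---
  step 0: ref 2 -> FAULT, frames=[2,-,-] (faults so far: 1)
  step 1: ref 4 -> FAULT, frames=[2,4,-] (faults so far: 2)
  step 2: ref 2 -> HIT, frames=[2,4,-] (faults so far: 2)
  step 3: ref 2 -> HIT, frames=[2,4,-] (faults so far: 2)
  step 4: ref 1 -> FAULT, frames=[2,4,1] (faults so far: 3)
  step 5: ref 2 -> HIT, frames=[2,4,1] (faults so far: 3)
  step 6: ref 6 -> FAULT, evict 4, frames=[2,6,1] (faults so far: 4)
  step 7: ref 6 -> HIT, frames=[2,6,1] (faults so far: 4)
  step 8: ref 3 -> FAULT, evict 1, frames=[2,6,3] (faults so far: 5)
  step 9: ref 2 -> HIT, frames=[2,6,3] (faults so far: 5)
  step 10: ref 6 -> HIT, frames=[2,6,3] (faults so far: 5)
  step 11: ref 1 -> FAULT, evict 3, frames=[2,6,1] (faults so far: 6)
  step 12: ref 5 -> FAULT, evict 1, frames=[2,6,5] (faults so far: 7)
  step 13: ref 2 -> HIT, frames=[2,6,5] (faults so far: 7)
  step 14: ref 2 -> HIT, frames=[2,6,5] (faults so far: 7)
  Optimal total faults: 7

Answer: 8 8 7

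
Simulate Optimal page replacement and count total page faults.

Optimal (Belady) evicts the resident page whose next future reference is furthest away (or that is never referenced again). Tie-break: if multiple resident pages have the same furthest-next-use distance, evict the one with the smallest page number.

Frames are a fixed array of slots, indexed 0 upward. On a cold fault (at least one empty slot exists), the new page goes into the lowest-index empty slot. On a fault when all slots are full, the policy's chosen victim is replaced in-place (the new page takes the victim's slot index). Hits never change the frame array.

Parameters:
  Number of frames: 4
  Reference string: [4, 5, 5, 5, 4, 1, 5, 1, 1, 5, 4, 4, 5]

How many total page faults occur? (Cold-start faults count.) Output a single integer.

Answer: 3

Derivation:
Step 0: ref 4 → FAULT, frames=[4,-,-,-]
Step 1: ref 5 → FAULT, frames=[4,5,-,-]
Step 2: ref 5 → HIT, frames=[4,5,-,-]
Step 3: ref 5 → HIT, frames=[4,5,-,-]
Step 4: ref 4 → HIT, frames=[4,5,-,-]
Step 5: ref 1 → FAULT, frames=[4,5,1,-]
Step 6: ref 5 → HIT, frames=[4,5,1,-]
Step 7: ref 1 → HIT, frames=[4,5,1,-]
Step 8: ref 1 → HIT, frames=[4,5,1,-]
Step 9: ref 5 → HIT, frames=[4,5,1,-]
Step 10: ref 4 → HIT, frames=[4,5,1,-]
Step 11: ref 4 → HIT, frames=[4,5,1,-]
Step 12: ref 5 → HIT, frames=[4,5,1,-]
Total faults: 3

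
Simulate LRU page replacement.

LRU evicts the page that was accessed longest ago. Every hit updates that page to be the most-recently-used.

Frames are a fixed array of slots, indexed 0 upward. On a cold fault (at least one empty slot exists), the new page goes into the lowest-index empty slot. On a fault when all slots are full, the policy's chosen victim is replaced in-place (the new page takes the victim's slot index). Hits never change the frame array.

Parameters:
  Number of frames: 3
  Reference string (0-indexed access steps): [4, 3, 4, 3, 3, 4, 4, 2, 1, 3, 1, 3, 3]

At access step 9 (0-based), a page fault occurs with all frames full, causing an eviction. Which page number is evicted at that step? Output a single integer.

Answer: 4

Derivation:
Step 0: ref 4 -> FAULT, frames=[4,-,-]
Step 1: ref 3 -> FAULT, frames=[4,3,-]
Step 2: ref 4 -> HIT, frames=[4,3,-]
Step 3: ref 3 -> HIT, frames=[4,3,-]
Step 4: ref 3 -> HIT, frames=[4,3,-]
Step 5: ref 4 -> HIT, frames=[4,3,-]
Step 6: ref 4 -> HIT, frames=[4,3,-]
Step 7: ref 2 -> FAULT, frames=[4,3,2]
Step 8: ref 1 -> FAULT, evict 3, frames=[4,1,2]
Step 9: ref 3 -> FAULT, evict 4, frames=[3,1,2]
At step 9: evicted page 4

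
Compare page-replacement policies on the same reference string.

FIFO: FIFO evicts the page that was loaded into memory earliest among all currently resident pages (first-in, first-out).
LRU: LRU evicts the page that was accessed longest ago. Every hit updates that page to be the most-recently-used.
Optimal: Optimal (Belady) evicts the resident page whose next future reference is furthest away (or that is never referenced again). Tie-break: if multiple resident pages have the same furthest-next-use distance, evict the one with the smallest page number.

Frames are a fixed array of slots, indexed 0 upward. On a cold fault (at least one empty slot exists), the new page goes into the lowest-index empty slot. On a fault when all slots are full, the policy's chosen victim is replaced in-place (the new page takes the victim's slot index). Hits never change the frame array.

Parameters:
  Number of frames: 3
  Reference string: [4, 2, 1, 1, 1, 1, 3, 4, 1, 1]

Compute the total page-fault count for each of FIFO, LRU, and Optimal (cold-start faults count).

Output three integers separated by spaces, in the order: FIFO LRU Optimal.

--- FIFO ---
  step 0: ref 4 -> FAULT, frames=[4,-,-] (faults so far: 1)
  step 1: ref 2 -> FAULT, frames=[4,2,-] (faults so far: 2)
  step 2: ref 1 -> FAULT, frames=[4,2,1] (faults so far: 3)
  step 3: ref 1 -> HIT, frames=[4,2,1] (faults so far: 3)
  step 4: ref 1 -> HIT, frames=[4,2,1] (faults so far: 3)
  step 5: ref 1 -> HIT, frames=[4,2,1] (faults so far: 3)
  step 6: ref 3 -> FAULT, evict 4, frames=[3,2,1] (faults so far: 4)
  step 7: ref 4 -> FAULT, evict 2, frames=[3,4,1] (faults so far: 5)
  step 8: ref 1 -> HIT, frames=[3,4,1] (faults so far: 5)
  step 9: ref 1 -> HIT, frames=[3,4,1] (faults so far: 5)
  FIFO total faults: 5
--- LRU ---
  step 0: ref 4 -> FAULT, frames=[4,-,-] (faults so far: 1)
  step 1: ref 2 -> FAULT, frames=[4,2,-] (faults so far: 2)
  step 2: ref 1 -> FAULT, frames=[4,2,1] (faults so far: 3)
  step 3: ref 1 -> HIT, frames=[4,2,1] (faults so far: 3)
  step 4: ref 1 -> HIT, frames=[4,2,1] (faults so far: 3)
  step 5: ref 1 -> HIT, frames=[4,2,1] (faults so far: 3)
  step 6: ref 3 -> FAULT, evict 4, frames=[3,2,1] (faults so far: 4)
  step 7: ref 4 -> FAULT, evict 2, frames=[3,4,1] (faults so far: 5)
  step 8: ref 1 -> HIT, frames=[3,4,1] (faults so far: 5)
  step 9: ref 1 -> HIT, frames=[3,4,1] (faults so far: 5)
  LRU total faults: 5
--- Optimal ---
  step 0: ref 4 -> FAULT, frames=[4,-,-] (faults so far: 1)
  step 1: ref 2 -> FAULT, frames=[4,2,-] (faults so far: 2)
  step 2: ref 1 -> FAULT, frames=[4,2,1] (faults so far: 3)
  step 3: ref 1 -> HIT, frames=[4,2,1] (faults so far: 3)
  step 4: ref 1 -> HIT, frames=[4,2,1] (faults so far: 3)
  step 5: ref 1 -> HIT, frames=[4,2,1] (faults so far: 3)
  step 6: ref 3 -> FAULT, evict 2, frames=[4,3,1] (faults so far: 4)
  step 7: ref 4 -> HIT, frames=[4,3,1] (faults so far: 4)
  step 8: ref 1 -> HIT, frames=[4,3,1] (faults so far: 4)
  step 9: ref 1 -> HIT, frames=[4,3,1] (faults so far: 4)
  Optimal total faults: 4

Answer: 5 5 4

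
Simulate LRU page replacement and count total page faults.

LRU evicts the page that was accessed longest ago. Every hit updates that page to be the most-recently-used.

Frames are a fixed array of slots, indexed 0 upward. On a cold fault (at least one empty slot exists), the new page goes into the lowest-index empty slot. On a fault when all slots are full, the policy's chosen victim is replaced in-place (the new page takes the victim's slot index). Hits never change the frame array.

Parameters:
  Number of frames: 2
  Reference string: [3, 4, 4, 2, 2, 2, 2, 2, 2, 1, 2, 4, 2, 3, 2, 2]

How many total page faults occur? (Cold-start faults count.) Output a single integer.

Step 0: ref 3 → FAULT, frames=[3,-]
Step 1: ref 4 → FAULT, frames=[3,4]
Step 2: ref 4 → HIT, frames=[3,4]
Step 3: ref 2 → FAULT (evict 3), frames=[2,4]
Step 4: ref 2 → HIT, frames=[2,4]
Step 5: ref 2 → HIT, frames=[2,4]
Step 6: ref 2 → HIT, frames=[2,4]
Step 7: ref 2 → HIT, frames=[2,4]
Step 8: ref 2 → HIT, frames=[2,4]
Step 9: ref 1 → FAULT (evict 4), frames=[2,1]
Step 10: ref 2 → HIT, frames=[2,1]
Step 11: ref 4 → FAULT (evict 1), frames=[2,4]
Step 12: ref 2 → HIT, frames=[2,4]
Step 13: ref 3 → FAULT (evict 4), frames=[2,3]
Step 14: ref 2 → HIT, frames=[2,3]
Step 15: ref 2 → HIT, frames=[2,3]
Total faults: 6

Answer: 6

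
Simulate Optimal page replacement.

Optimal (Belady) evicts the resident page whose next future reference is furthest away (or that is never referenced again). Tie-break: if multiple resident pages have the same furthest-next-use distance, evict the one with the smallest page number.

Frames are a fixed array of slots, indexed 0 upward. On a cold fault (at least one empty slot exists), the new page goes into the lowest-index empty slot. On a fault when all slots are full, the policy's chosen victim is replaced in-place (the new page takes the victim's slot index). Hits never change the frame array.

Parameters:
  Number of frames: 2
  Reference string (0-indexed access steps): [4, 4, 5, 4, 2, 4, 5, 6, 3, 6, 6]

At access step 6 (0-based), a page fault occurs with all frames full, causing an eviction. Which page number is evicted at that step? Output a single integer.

Answer: 2

Derivation:
Step 0: ref 4 -> FAULT, frames=[4,-]
Step 1: ref 4 -> HIT, frames=[4,-]
Step 2: ref 5 -> FAULT, frames=[4,5]
Step 3: ref 4 -> HIT, frames=[4,5]
Step 4: ref 2 -> FAULT, evict 5, frames=[4,2]
Step 5: ref 4 -> HIT, frames=[4,2]
Step 6: ref 5 -> FAULT, evict 2, frames=[4,5]
At step 6: evicted page 2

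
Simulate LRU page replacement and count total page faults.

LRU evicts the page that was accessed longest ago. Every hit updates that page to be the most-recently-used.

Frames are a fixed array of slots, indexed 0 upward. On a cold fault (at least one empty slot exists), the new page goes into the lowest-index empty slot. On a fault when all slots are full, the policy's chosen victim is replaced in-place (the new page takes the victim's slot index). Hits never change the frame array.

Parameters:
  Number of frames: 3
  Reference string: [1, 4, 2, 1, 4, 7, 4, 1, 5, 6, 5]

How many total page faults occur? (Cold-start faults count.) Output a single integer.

Answer: 6

Derivation:
Step 0: ref 1 → FAULT, frames=[1,-,-]
Step 1: ref 4 → FAULT, frames=[1,4,-]
Step 2: ref 2 → FAULT, frames=[1,4,2]
Step 3: ref 1 → HIT, frames=[1,4,2]
Step 4: ref 4 → HIT, frames=[1,4,2]
Step 5: ref 7 → FAULT (evict 2), frames=[1,4,7]
Step 6: ref 4 → HIT, frames=[1,4,7]
Step 7: ref 1 → HIT, frames=[1,4,7]
Step 8: ref 5 → FAULT (evict 7), frames=[1,4,5]
Step 9: ref 6 → FAULT (evict 4), frames=[1,6,5]
Step 10: ref 5 → HIT, frames=[1,6,5]
Total faults: 6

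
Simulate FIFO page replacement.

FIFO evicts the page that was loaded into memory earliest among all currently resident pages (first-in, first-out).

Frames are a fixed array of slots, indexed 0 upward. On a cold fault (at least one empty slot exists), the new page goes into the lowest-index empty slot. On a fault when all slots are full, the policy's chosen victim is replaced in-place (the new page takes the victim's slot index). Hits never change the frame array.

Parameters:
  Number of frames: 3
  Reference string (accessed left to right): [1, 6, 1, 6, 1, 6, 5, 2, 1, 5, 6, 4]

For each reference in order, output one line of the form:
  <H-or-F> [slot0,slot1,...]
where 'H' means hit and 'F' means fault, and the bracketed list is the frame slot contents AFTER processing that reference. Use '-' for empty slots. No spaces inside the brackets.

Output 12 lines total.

F [1,-,-]
F [1,6,-]
H [1,6,-]
H [1,6,-]
H [1,6,-]
H [1,6,-]
F [1,6,5]
F [2,6,5]
F [2,1,5]
H [2,1,5]
F [2,1,6]
F [4,1,6]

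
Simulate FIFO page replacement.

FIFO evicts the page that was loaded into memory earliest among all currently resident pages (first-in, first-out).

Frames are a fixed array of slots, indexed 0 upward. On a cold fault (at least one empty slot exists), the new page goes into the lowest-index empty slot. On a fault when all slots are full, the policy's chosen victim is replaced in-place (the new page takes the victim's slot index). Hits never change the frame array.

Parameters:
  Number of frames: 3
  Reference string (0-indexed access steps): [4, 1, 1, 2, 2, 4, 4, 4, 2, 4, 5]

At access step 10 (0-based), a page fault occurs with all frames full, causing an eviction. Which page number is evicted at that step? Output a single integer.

Step 0: ref 4 -> FAULT, frames=[4,-,-]
Step 1: ref 1 -> FAULT, frames=[4,1,-]
Step 2: ref 1 -> HIT, frames=[4,1,-]
Step 3: ref 2 -> FAULT, frames=[4,1,2]
Step 4: ref 2 -> HIT, frames=[4,1,2]
Step 5: ref 4 -> HIT, frames=[4,1,2]
Step 6: ref 4 -> HIT, frames=[4,1,2]
Step 7: ref 4 -> HIT, frames=[4,1,2]
Step 8: ref 2 -> HIT, frames=[4,1,2]
Step 9: ref 4 -> HIT, frames=[4,1,2]
Step 10: ref 5 -> FAULT, evict 4, frames=[5,1,2]
At step 10: evicted page 4

Answer: 4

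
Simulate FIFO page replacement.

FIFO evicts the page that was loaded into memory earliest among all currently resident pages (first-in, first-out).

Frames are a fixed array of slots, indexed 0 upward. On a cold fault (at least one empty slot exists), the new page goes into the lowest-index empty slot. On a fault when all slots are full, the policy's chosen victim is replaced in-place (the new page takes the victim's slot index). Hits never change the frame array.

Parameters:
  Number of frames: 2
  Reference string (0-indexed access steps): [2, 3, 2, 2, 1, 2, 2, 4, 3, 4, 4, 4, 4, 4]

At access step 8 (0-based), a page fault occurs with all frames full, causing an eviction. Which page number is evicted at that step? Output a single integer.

Step 0: ref 2 -> FAULT, frames=[2,-]
Step 1: ref 3 -> FAULT, frames=[2,3]
Step 2: ref 2 -> HIT, frames=[2,3]
Step 3: ref 2 -> HIT, frames=[2,3]
Step 4: ref 1 -> FAULT, evict 2, frames=[1,3]
Step 5: ref 2 -> FAULT, evict 3, frames=[1,2]
Step 6: ref 2 -> HIT, frames=[1,2]
Step 7: ref 4 -> FAULT, evict 1, frames=[4,2]
Step 8: ref 3 -> FAULT, evict 2, frames=[4,3]
At step 8: evicted page 2

Answer: 2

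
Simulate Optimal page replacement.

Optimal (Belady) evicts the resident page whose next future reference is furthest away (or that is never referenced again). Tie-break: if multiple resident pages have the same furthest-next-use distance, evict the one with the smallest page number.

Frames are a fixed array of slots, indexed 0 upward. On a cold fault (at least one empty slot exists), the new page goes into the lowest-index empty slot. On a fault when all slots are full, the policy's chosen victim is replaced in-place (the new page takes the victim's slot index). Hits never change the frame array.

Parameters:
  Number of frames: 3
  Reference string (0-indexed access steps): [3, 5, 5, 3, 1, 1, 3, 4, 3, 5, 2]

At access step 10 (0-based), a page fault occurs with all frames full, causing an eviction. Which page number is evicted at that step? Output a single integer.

Answer: 3

Derivation:
Step 0: ref 3 -> FAULT, frames=[3,-,-]
Step 1: ref 5 -> FAULT, frames=[3,5,-]
Step 2: ref 5 -> HIT, frames=[3,5,-]
Step 3: ref 3 -> HIT, frames=[3,5,-]
Step 4: ref 1 -> FAULT, frames=[3,5,1]
Step 5: ref 1 -> HIT, frames=[3,5,1]
Step 6: ref 3 -> HIT, frames=[3,5,1]
Step 7: ref 4 -> FAULT, evict 1, frames=[3,5,4]
Step 8: ref 3 -> HIT, frames=[3,5,4]
Step 9: ref 5 -> HIT, frames=[3,5,4]
Step 10: ref 2 -> FAULT, evict 3, frames=[2,5,4]
At step 10: evicted page 3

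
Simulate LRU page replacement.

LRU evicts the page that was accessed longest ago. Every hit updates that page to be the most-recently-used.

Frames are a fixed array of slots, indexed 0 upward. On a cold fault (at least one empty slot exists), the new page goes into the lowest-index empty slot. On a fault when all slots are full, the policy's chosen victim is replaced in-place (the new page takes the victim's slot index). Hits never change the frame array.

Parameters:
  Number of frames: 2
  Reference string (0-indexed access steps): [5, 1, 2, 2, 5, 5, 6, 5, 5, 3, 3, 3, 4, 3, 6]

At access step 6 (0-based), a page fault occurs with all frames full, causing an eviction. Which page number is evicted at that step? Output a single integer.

Answer: 2

Derivation:
Step 0: ref 5 -> FAULT, frames=[5,-]
Step 1: ref 1 -> FAULT, frames=[5,1]
Step 2: ref 2 -> FAULT, evict 5, frames=[2,1]
Step 3: ref 2 -> HIT, frames=[2,1]
Step 4: ref 5 -> FAULT, evict 1, frames=[2,5]
Step 5: ref 5 -> HIT, frames=[2,5]
Step 6: ref 6 -> FAULT, evict 2, frames=[6,5]
At step 6: evicted page 2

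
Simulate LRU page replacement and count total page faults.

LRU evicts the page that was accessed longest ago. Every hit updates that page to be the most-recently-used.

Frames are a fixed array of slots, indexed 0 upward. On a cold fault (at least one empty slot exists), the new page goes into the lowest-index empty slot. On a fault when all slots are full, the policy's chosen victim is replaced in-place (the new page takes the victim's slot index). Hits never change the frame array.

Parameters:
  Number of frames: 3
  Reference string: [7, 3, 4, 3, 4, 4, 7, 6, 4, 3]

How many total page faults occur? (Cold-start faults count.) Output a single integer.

Step 0: ref 7 → FAULT, frames=[7,-,-]
Step 1: ref 3 → FAULT, frames=[7,3,-]
Step 2: ref 4 → FAULT, frames=[7,3,4]
Step 3: ref 3 → HIT, frames=[7,3,4]
Step 4: ref 4 → HIT, frames=[7,3,4]
Step 5: ref 4 → HIT, frames=[7,3,4]
Step 6: ref 7 → HIT, frames=[7,3,4]
Step 7: ref 6 → FAULT (evict 3), frames=[7,6,4]
Step 8: ref 4 → HIT, frames=[7,6,4]
Step 9: ref 3 → FAULT (evict 7), frames=[3,6,4]
Total faults: 5

Answer: 5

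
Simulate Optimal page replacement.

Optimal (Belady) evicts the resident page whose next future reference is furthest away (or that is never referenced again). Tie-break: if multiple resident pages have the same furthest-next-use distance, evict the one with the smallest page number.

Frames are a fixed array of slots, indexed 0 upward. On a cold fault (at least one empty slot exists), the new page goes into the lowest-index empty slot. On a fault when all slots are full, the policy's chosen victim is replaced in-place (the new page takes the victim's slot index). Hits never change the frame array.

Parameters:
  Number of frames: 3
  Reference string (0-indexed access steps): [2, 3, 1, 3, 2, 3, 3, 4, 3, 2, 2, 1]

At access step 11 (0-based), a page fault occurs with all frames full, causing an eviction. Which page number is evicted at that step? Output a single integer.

Answer: 2

Derivation:
Step 0: ref 2 -> FAULT, frames=[2,-,-]
Step 1: ref 3 -> FAULT, frames=[2,3,-]
Step 2: ref 1 -> FAULT, frames=[2,3,1]
Step 3: ref 3 -> HIT, frames=[2,3,1]
Step 4: ref 2 -> HIT, frames=[2,3,1]
Step 5: ref 3 -> HIT, frames=[2,3,1]
Step 6: ref 3 -> HIT, frames=[2,3,1]
Step 7: ref 4 -> FAULT, evict 1, frames=[2,3,4]
Step 8: ref 3 -> HIT, frames=[2,3,4]
Step 9: ref 2 -> HIT, frames=[2,3,4]
Step 10: ref 2 -> HIT, frames=[2,3,4]
Step 11: ref 1 -> FAULT, evict 2, frames=[1,3,4]
At step 11: evicted page 2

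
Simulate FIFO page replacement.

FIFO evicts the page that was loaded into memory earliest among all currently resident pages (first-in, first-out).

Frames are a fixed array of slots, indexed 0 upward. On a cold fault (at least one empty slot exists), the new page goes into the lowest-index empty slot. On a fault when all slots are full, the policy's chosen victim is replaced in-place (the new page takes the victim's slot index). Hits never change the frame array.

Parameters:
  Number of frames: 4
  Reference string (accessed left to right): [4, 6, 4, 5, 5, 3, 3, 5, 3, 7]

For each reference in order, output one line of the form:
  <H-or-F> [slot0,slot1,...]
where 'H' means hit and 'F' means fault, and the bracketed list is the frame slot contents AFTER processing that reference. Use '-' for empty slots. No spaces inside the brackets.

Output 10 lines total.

F [4,-,-,-]
F [4,6,-,-]
H [4,6,-,-]
F [4,6,5,-]
H [4,6,5,-]
F [4,6,5,3]
H [4,6,5,3]
H [4,6,5,3]
H [4,6,5,3]
F [7,6,5,3]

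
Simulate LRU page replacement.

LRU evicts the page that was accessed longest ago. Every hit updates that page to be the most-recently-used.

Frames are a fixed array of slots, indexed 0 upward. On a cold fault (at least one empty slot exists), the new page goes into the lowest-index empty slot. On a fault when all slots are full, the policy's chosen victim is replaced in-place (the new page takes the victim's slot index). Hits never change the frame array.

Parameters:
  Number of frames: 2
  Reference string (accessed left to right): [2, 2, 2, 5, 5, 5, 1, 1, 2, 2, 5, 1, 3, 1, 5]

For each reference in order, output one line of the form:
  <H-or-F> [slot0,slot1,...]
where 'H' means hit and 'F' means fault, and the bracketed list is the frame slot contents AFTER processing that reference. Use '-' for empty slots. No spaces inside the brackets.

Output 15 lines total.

F [2,-]
H [2,-]
H [2,-]
F [2,5]
H [2,5]
H [2,5]
F [1,5]
H [1,5]
F [1,2]
H [1,2]
F [5,2]
F [5,1]
F [3,1]
H [3,1]
F [5,1]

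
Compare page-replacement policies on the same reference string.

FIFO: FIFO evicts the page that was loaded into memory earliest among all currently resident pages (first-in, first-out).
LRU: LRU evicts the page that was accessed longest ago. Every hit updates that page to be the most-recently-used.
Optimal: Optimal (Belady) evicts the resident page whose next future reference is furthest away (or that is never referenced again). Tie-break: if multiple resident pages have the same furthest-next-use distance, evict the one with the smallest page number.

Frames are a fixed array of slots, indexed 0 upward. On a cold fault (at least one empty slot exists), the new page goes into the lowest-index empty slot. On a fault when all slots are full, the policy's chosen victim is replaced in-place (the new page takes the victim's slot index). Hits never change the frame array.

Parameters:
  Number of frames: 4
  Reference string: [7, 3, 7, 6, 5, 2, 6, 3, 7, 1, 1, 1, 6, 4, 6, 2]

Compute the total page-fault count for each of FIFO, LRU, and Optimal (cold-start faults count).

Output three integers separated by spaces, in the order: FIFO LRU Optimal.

--- FIFO ---
  step 0: ref 7 -> FAULT, frames=[7,-,-,-] (faults so far: 1)
  step 1: ref 3 -> FAULT, frames=[7,3,-,-] (faults so far: 2)
  step 2: ref 7 -> HIT, frames=[7,3,-,-] (faults so far: 2)
  step 3: ref 6 -> FAULT, frames=[7,3,6,-] (faults so far: 3)
  step 4: ref 5 -> FAULT, frames=[7,3,6,5] (faults so far: 4)
  step 5: ref 2 -> FAULT, evict 7, frames=[2,3,6,5] (faults so far: 5)
  step 6: ref 6 -> HIT, frames=[2,3,6,5] (faults so far: 5)
  step 7: ref 3 -> HIT, frames=[2,3,6,5] (faults so far: 5)
  step 8: ref 7 -> FAULT, evict 3, frames=[2,7,6,5] (faults so far: 6)
  step 9: ref 1 -> FAULT, evict 6, frames=[2,7,1,5] (faults so far: 7)
  step 10: ref 1 -> HIT, frames=[2,7,1,5] (faults so far: 7)
  step 11: ref 1 -> HIT, frames=[2,7,1,5] (faults so far: 7)
  step 12: ref 6 -> FAULT, evict 5, frames=[2,7,1,6] (faults so far: 8)
  step 13: ref 4 -> FAULT, evict 2, frames=[4,7,1,6] (faults so far: 9)
  step 14: ref 6 -> HIT, frames=[4,7,1,6] (faults so far: 9)
  step 15: ref 2 -> FAULT, evict 7, frames=[4,2,1,6] (faults so far: 10)
  FIFO total faults: 10
--- LRU ---
  step 0: ref 7 -> FAULT, frames=[7,-,-,-] (faults so far: 1)
  step 1: ref 3 -> FAULT, frames=[7,3,-,-] (faults so far: 2)
  step 2: ref 7 -> HIT, frames=[7,3,-,-] (faults so far: 2)
  step 3: ref 6 -> FAULT, frames=[7,3,6,-] (faults so far: 3)
  step 4: ref 5 -> FAULT, frames=[7,3,6,5] (faults so far: 4)
  step 5: ref 2 -> FAULT, evict 3, frames=[7,2,6,5] (faults so far: 5)
  step 6: ref 6 -> HIT, frames=[7,2,6,5] (faults so far: 5)
  step 7: ref 3 -> FAULT, evict 7, frames=[3,2,6,5] (faults so far: 6)
  step 8: ref 7 -> FAULT, evict 5, frames=[3,2,6,7] (faults so far: 7)
  step 9: ref 1 -> FAULT, evict 2, frames=[3,1,6,7] (faults so far: 8)
  step 10: ref 1 -> HIT, frames=[3,1,6,7] (faults so far: 8)
  step 11: ref 1 -> HIT, frames=[3,1,6,7] (faults so far: 8)
  step 12: ref 6 -> HIT, frames=[3,1,6,7] (faults so far: 8)
  step 13: ref 4 -> FAULT, evict 3, frames=[4,1,6,7] (faults so far: 9)
  step 14: ref 6 -> HIT, frames=[4,1,6,7] (faults so far: 9)
  step 15: ref 2 -> FAULT, evict 7, frames=[4,1,6,2] (faults so far: 10)
  LRU total faults: 10
--- Optimal ---
  step 0: ref 7 -> FAULT, frames=[7,-,-,-] (faults so far: 1)
  step 1: ref 3 -> FAULT, frames=[7,3,-,-] (faults so far: 2)
  step 2: ref 7 -> HIT, frames=[7,3,-,-] (faults so far: 2)
  step 3: ref 6 -> FAULT, frames=[7,3,6,-] (faults so far: 3)
  step 4: ref 5 -> FAULT, frames=[7,3,6,5] (faults so far: 4)
  step 5: ref 2 -> FAULT, evict 5, frames=[7,3,6,2] (faults so far: 5)
  step 6: ref 6 -> HIT, frames=[7,3,6,2] (faults so far: 5)
  step 7: ref 3 -> HIT, frames=[7,3,6,2] (faults so far: 5)
  step 8: ref 7 -> HIT, frames=[7,3,6,2] (faults so far: 5)
  step 9: ref 1 -> FAULT, evict 3, frames=[7,1,6,2] (faults so far: 6)
  step 10: ref 1 -> HIT, frames=[7,1,6,2] (faults so far: 6)
  step 11: ref 1 -> HIT, frames=[7,1,6,2] (faults so far: 6)
  step 12: ref 6 -> HIT, frames=[7,1,6,2] (faults so far: 6)
  step 13: ref 4 -> FAULT, evict 1, frames=[7,4,6,2] (faults so far: 7)
  step 14: ref 6 -> HIT, frames=[7,4,6,2] (faults so far: 7)
  step 15: ref 2 -> HIT, frames=[7,4,6,2] (faults so far: 7)
  Optimal total faults: 7

Answer: 10 10 7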